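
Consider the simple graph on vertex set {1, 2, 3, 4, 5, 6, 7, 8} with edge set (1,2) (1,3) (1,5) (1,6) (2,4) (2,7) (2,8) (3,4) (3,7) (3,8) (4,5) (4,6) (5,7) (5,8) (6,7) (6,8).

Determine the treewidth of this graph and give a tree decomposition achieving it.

Treewidth 4.
One such decomposition:
Bags: B1 = {2, 3, 4, 5, 6}  B2 = {1, 2, 3, 5, 6}  B3 = {2, 3, 5, 6, 7}  B4 = {2, 3, 5, 6, 8}
Tree: B1–B2, B2–B3, B3–B4

The largest bag has 5 vertices, giving width 4; this decomposition certifies tw(G) ≤ 4. For the lower bound: the 5 vertex sets {2,4}, {1,6}, {5,7}, {3}, {8} are disjoint, each induces a connected subgraph, and every pair is joined by at least one edge of G. Contracting each set to a single vertex therefore yields K_{5} as a minor, and since treewidth is minor-monotone, tw(G) ≥ tw(K_{5}) = 4. Combining the bounds, tw(G) = 4.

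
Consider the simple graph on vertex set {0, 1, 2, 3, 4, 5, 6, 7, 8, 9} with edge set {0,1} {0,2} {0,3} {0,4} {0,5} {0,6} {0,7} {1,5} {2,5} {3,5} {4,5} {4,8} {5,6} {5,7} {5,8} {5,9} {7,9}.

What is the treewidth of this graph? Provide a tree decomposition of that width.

Each bag holds 3 vertices, so the decomposition has width 2, which upper-bounds the treewidth. For the lower bound, the 3 vertices {0, 1, 5} are pairwise adjacent, and any tree decomposition puts a clique entirely inside one bag — forcing width ≥ 2. Combining the bounds, tw(G) = 2.

Treewidth 2.
Bags: B1 = {0, 3, 5}  B2 = {0, 1, 5}  B3 = {0, 2, 5}  B4 = {0, 5, 7}  B5 = {5, 7, 9}  B6 = {0, 4, 5}  B7 = {0, 5, 6}  B8 = {4, 5, 8}
Tree: B1–B2, B1–B3, B3–B4, B4–B5, B1–B6, B6–B7, B6–B8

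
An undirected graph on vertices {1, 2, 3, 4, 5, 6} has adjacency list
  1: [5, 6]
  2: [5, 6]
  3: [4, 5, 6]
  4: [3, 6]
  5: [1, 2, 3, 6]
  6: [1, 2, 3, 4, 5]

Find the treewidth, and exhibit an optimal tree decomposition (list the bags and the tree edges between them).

The largest bag has 3 vertices, giving width 2; this decomposition certifies tw(G) ≤ 2. On the other hand G contains the 3-clique {3, 4, 6}. A clique must lie in a single bag of any decomposition, so no decomposition can have width below 2. Therefore the treewidth is 2.

Treewidth 2.
One such decomposition:
Bags: B1 = {2, 5, 6}  B2 = {3, 5, 6}  B3 = {1, 5, 6}  B4 = {3, 4, 6}
Tree: B1–B2, B2–B3, B2–B4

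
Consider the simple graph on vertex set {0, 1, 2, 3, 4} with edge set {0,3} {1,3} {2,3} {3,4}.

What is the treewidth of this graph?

1

A width-1 tree decomposition is:
Bags: B1 = {2, 3}  B2 = {1, 3}  B3 = {3, 4}  B4 = {0, 3}
Tree: B1–B2, B1–B3, B1–B4
The largest bag has 2 vertices, giving width 1; this decomposition certifies tw(G) ≤ 1. Any graph with an edge has treewidth ≥ 1, and G has the edge 3–2. The upper and lower bounds meet at 1, so that is the treewidth.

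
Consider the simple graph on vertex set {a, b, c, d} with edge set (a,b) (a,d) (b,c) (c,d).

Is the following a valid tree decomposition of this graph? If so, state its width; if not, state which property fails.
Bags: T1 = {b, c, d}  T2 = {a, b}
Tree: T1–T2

No — edge (d,a) lies in no bag.

A tree decomposition must satisfy three properties: every vertex lies in some bag; for every edge, both endpoints lie together in some bag; and for every vertex, the bags containing it form a connected subtree. Here edge (d,a) lies in no bag, so the decomposition is invalid.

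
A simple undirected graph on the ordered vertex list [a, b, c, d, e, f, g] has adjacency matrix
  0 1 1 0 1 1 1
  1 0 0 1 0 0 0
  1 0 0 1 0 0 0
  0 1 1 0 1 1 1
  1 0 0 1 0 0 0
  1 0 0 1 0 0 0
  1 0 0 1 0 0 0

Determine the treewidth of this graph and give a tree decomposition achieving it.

Treewidth 2.
One optimal decomposition is:
Bags: B1 = {a, c, d}  B2 = {a, b, d}  B3 = {a, d, g}  B4 = {a, d, f}  B5 = {a, d, e}
Tree: B1–B2, B2–B3, B3–B4, B4–B5

Every bag has size at most 3, so the width is 3 − 1 = 2 and tw(G) ≤ 2. Since a–c–d–b–a is a cycle in G, G is not acyclic. Forests are exactly the graphs of treewidth ≤ 1, so tw(G) ≥ 2. Hence tw(G) = 2 exactly.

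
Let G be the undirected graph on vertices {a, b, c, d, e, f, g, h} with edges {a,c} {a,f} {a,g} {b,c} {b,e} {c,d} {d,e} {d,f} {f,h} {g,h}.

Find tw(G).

2

A width-2 tree decomposition is:
Bags: B1 = {f, g, h}  B2 = {a, f, g}  B3 = {a, d, f}  B4 = {a, c, d}  B5 = {c, d, e}  B6 = {b, c, e}
Tree: B1–B2, B2–B3, B3–B4, B4–B5, B5–B6
The largest bag has 3 vertices, giving width 2; this decomposition certifies tw(G) ≤ 2. For the lower bound, G contains the cycle h–g–a–f–h, so G is not a forest; only forests have treewidth ≤ 1, hence tw(G) ≥ 2. Combining the bounds, tw(G) = 2.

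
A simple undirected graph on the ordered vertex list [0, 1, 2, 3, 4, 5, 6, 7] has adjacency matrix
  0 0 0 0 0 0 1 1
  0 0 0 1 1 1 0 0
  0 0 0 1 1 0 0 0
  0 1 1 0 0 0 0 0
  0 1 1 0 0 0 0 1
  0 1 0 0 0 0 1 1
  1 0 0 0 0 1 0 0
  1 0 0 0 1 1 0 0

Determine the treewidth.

2

A width-2 tree decomposition is:
Bags: B1 = {1, 2, 3}  B2 = {1, 2, 4}  B3 = {1, 4, 5}  B4 = {4, 5, 7}  B5 = {5, 6, 7}  B6 = {0, 6, 7}
Tree: B1–B2, B2–B3, B3–B4, B4–B5, B5–B6
The largest bag has 3 vertices, giving width 2; this decomposition certifies tw(G) ≤ 2. Since 3–2–4–1–3 is a cycle in G, G is not acyclic. Forests are exactly the graphs of treewidth ≤ 1, so tw(G) ≥ 2. Therefore the treewidth is 2.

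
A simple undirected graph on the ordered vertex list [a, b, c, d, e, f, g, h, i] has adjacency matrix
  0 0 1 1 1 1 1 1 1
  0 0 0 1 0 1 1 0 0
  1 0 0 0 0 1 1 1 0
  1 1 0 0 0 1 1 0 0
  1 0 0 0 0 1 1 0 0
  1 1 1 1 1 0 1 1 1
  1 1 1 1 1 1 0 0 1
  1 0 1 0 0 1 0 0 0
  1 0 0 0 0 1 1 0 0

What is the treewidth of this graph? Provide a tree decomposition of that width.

Every bag has size at most 4, so the width is 4 − 1 = 3 and tw(G) ≤ 3. For the lower bound, the 4 vertices {a, d, f, g} are pairwise adjacent, and any tree decomposition puts a clique entirely inside one bag — forcing width ≥ 3. Hence tw(G) = 3 exactly.

Treewidth 3.
Bags: B1 = {a, f, g, i}  B2 = {a, c, f, g}  B3 = {a, d, f, g}  B4 = {b, d, f, g}  B5 = {a, c, f, h}  B6 = {a, e, f, g}
Tree: B1–B2, B1–B3, B3–B4, B2–B5, B3–B6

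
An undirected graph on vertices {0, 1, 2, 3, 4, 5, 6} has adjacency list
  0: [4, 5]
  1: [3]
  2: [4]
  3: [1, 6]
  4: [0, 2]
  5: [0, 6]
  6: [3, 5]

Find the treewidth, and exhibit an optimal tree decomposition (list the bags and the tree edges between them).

Each bag holds 2 vertices, so the decomposition has width 1, which upper-bounds the treewidth. Any graph with an edge has treewidth ≥ 1, and G has the edge 1–3. Combining the bounds, tw(G) = 1.

Treewidth 1.
Bags: B1 = {1, 3}  B2 = {3, 6}  B3 = {5, 6}  B4 = {0, 5}  B5 = {0, 4}  B6 = {2, 4}
Tree: B1–B2, B2–B3, B3–B4, B4–B5, B5–B6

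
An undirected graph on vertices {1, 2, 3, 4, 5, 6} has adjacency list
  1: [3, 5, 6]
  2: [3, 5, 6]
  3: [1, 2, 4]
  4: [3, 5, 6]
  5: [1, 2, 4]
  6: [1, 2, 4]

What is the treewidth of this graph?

3

A width-3 tree decomposition is:
Bags: B1 = {1, 2, 3, 4}  B2 = {1, 2, 4, 5}  B3 = {1, 2, 4, 6}
Tree: B1–B2, B2–B3
Each bag holds 4 vertices, so the decomposition has width 3, which upper-bounds the treewidth. For the lower bound: the 4 vertex sets {3,4}, {2,5}, {1}, {6} are disjoint, each induces a connected subgraph, and every pair is joined by at least one edge of G. Contracting each set to a single vertex therefore yields K_{4} as a minor, and since treewidth is minor-monotone, tw(G) ≥ tw(K_{4}) = 3. Combining the bounds, tw(G) = 3.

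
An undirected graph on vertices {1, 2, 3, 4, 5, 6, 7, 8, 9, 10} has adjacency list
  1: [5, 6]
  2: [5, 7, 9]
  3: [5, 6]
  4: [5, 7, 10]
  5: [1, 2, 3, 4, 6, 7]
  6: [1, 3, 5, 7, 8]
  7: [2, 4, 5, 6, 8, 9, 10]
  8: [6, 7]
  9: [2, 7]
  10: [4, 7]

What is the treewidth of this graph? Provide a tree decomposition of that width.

Every bag has size at most 3, so the width is 3 − 1 = 2 and tw(G) ≤ 2. Conversely, {1, 5, 6} is a clique of size 3, and the vertices of any clique must share a bag in every tree decomposition; so some bag has ≥ 3 vertices and tw(G) ≥ 2. Combining the bounds, tw(G) = 2.

Treewidth 2.
Bags: B1 = {4, 5, 7}  B2 = {2, 5, 7}  B3 = {5, 6, 7}  B4 = {2, 7, 9}  B5 = {4, 7, 10}  B6 = {6, 7, 8}  B7 = {1, 5, 6}  B8 = {3, 5, 6}
Tree: B1–B2, B1–B3, B2–B4, B1–B5, B3–B6, B3–B7, B3–B8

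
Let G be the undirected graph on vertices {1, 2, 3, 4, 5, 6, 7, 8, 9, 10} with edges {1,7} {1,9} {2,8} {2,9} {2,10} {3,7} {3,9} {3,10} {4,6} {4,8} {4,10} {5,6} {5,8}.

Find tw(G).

A width-2 tree decomposition is:
Bags: B1 = {4, 5, 6}  B2 = {4, 5, 8}  B3 = {4, 8, 10}  B4 = {2, 8, 10}  B5 = {2, 3, 10}  B6 = {2, 3, 9}  B7 = {3, 7, 9}  B8 = {1, 7, 9}
Tree: B1–B2, B2–B3, B3–B4, B4–B5, B5–B6, B6–B7, B7–B8
The largest bag has 3 vertices, giving width 2; this decomposition certifies tw(G) ≤ 2. Since 6–5–8–4–6 is a cycle in G, G is not acyclic. Forests are exactly the graphs of treewidth ≤ 1, so tw(G) ≥ 2. Therefore the treewidth is 2.

2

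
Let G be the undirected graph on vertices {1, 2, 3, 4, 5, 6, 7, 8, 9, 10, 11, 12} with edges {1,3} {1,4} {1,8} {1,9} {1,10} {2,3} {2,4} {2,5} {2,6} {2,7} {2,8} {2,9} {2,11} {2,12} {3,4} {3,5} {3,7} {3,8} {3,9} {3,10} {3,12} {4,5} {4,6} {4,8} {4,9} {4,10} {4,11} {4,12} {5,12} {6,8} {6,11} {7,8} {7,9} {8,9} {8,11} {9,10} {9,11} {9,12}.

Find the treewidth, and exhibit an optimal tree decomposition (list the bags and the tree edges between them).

Every bag has size at most 5, so the width is 5 − 1 = 4 and tw(G) ≤ 4. For the lower bound, the 5 vertices {1, 3, 4, 8, 9} are pairwise adjacent, and any tree decomposition puts a clique entirely inside one bag — forcing width ≥ 4. Combining the bounds, tw(G) = 4.

Treewidth 4.
One such decomposition:
Bags: B1 = {2, 3, 4, 8, 9}  B2 = {2, 3, 7, 8, 9}  B3 = {2, 4, 8, 9, 11}  B4 = {2, 3, 4, 9, 12}  B5 = {1, 3, 4, 8, 9}  B6 = {1, 3, 4, 9, 10}  B7 = {2, 4, 6, 8, 11}  B8 = {2, 3, 4, 5, 12}
Tree: B1–B2, B1–B3, B1–B4, B1–B5, B5–B6, B3–B7, B4–B8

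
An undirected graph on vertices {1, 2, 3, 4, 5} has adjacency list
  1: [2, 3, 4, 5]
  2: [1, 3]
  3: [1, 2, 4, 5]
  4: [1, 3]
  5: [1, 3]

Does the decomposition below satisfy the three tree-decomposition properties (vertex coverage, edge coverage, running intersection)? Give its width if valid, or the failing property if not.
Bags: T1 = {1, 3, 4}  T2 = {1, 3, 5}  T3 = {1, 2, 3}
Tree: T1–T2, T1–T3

Yes; width 2.

Vertex coverage: the bags together contain {1, 2, 3, 4, 5}, the full vertex set. Edge coverage: each edge of G has both endpoints in at least one bag. Running intersection: for every vertex, the bags containing it form a connected subtree. All three properties hold, so this is a valid tree decomposition of width max|bag| − 1 = 2, and hence tw(G) ≤ 2.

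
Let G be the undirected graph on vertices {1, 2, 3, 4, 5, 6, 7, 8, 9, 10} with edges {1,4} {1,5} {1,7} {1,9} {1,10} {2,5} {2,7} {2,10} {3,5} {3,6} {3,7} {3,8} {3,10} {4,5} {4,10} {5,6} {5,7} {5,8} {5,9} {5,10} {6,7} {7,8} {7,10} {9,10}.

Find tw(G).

A width-3 tree decomposition is:
Bags: B1 = {1, 5, 7, 10}  B2 = {3, 5, 7, 10}  B3 = {2, 5, 7, 10}  B4 = {3, 5, 6, 7}  B5 = {1, 4, 5, 10}  B6 = {3, 5, 7, 8}  B7 = {1, 5, 9, 10}
Tree: B1–B2, B2–B3, B2–B4, B1–B5, B4–B6, B1–B7
Every bag has size at most 4, so the width is 4 − 1 = 3 and tw(G) ≤ 3. On the other hand G contains the 4-clique {1, 5, 9, 10}. A clique must lie in a single bag of any decomposition, so no decomposition can have width below 3. Therefore the treewidth is 3.

3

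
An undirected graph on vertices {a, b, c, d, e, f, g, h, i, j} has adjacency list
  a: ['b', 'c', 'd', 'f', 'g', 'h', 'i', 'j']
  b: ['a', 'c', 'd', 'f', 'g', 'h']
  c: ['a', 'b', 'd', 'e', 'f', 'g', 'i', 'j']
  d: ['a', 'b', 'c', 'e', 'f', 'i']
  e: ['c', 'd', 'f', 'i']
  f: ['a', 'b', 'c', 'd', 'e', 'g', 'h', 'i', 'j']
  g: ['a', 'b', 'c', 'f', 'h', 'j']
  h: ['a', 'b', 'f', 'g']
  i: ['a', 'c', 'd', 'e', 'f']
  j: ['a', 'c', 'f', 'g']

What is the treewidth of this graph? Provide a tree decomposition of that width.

Every bag has size at most 5, so the width is 5 − 1 = 4 and tw(G) ≤ 4. For the lower bound, the 5 vertices {a, b, f, g, h} are pairwise adjacent, and any tree decomposition puts a clique entirely inside one bag — forcing width ≥ 4. Hence tw(G) = 4 exactly.

Treewidth 4.
One optimal decomposition is:
Bags: B1 = {a, b, f, g, h}  B2 = {a, b, c, f, g}  B3 = {a, b, c, d, f}  B4 = {a, c, f, g, j}  B5 = {a, c, d, f, i}  B6 = {c, d, e, f, i}
Tree: B1–B2, B2–B3, B2–B4, B3–B5, B5–B6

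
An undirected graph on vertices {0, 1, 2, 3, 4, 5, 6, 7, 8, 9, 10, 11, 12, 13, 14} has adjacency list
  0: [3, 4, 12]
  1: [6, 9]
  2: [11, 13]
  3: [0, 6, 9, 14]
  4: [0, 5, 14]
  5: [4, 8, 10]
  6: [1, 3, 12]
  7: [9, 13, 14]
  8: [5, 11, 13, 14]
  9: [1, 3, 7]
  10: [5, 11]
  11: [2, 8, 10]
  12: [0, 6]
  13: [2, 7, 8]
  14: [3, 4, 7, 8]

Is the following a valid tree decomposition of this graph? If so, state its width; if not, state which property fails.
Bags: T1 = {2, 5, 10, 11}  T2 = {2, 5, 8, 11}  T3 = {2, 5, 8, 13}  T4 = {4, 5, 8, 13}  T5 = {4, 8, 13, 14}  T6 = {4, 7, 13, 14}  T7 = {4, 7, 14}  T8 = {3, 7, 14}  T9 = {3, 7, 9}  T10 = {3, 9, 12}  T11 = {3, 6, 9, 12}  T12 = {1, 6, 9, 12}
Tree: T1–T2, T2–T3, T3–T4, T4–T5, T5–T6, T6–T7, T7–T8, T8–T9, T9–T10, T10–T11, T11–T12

A tree decomposition must satisfy three properties: every vertex lies in some bag; for every edge, both endpoints lie together in some bag; and for every vertex, the bags containing it form a connected subtree. Here vertex 0 appears in no bag, so the decomposition is invalid.

No — vertex 0 appears in no bag.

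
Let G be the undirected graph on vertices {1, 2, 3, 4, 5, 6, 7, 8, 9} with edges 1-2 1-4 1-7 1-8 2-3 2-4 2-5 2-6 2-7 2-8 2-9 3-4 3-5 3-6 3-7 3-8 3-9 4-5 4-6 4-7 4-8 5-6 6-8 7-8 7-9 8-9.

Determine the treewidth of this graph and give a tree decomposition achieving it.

Each bag holds 5 vertices, so the decomposition has width 4, which upper-bounds the treewidth. On the other hand G contains the 5-clique {1, 2, 4, 7, 8}. A clique must lie in a single bag of any decomposition, so no decomposition can have width below 4. Hence tw(G) = 4 exactly.

Treewidth 4.
Bags: B1 = {2, 3, 4, 7, 8}  B2 = {1, 2, 4, 7, 8}  B3 = {2, 3, 7, 8, 9}  B4 = {2, 3, 4, 6, 8}  B5 = {2, 3, 4, 5, 6}
Tree: B1–B2, B1–B3, B1–B4, B4–B5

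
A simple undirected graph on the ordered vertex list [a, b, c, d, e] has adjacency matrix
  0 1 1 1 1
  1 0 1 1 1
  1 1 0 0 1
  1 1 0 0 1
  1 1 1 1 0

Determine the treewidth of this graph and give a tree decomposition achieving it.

The largest bag has 4 vertices, giving width 3; this decomposition certifies tw(G) ≤ 3. Conversely, {a, b, d, e} is a clique of size 4, and the vertices of any clique must share a bag in every tree decomposition; so some bag has ≥ 4 vertices and tw(G) ≥ 3. Therefore the treewidth is 3.

Treewidth 3.
One such decomposition:
Bags: B1 = {a, b, d, e}  B2 = {a, b, c, e}
Tree: B1–B2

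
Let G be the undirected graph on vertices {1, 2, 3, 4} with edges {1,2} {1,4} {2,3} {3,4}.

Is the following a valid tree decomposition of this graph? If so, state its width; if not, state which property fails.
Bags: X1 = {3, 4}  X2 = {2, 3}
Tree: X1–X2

No — vertex 1 appears in no bag.

A tree decomposition must satisfy three properties: every vertex lies in some bag; for every edge, both endpoints lie together in some bag; and for every vertex, the bags containing it form a connected subtree. Here vertex 1 appears in no bag, so the decomposition is invalid.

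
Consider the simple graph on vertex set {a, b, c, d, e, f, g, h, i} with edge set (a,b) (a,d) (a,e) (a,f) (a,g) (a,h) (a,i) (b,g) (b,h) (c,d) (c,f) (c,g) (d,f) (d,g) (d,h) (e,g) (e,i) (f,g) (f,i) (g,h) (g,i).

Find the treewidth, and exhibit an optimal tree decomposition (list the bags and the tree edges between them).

Every bag has size at most 4, so the width is 4 − 1 = 3 and tw(G) ≤ 3. For the lower bound, the 4 vertices {c, d, f, g} are pairwise adjacent, and any tree decomposition puts a clique entirely inside one bag — forcing width ≥ 3. Combining the bounds, tw(G) = 3.

Treewidth 3.
One optimal decomposition is:
Bags: B1 = {a, d, f, g}  B2 = {a, f, g, i}  B3 = {a, e, g, i}  B4 = {c, d, f, g}  B5 = {a, d, g, h}  B6 = {a, b, g, h}
Tree: B1–B2, B2–B3, B1–B4, B1–B5, B5–B6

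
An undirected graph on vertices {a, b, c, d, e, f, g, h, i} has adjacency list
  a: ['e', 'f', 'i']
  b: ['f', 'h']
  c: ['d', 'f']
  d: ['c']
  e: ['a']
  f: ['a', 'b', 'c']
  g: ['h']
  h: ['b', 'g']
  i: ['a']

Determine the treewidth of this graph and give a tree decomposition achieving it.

Every bag has size at most 2, so the width is 2 − 1 = 1 and tw(G) ≤ 1. G has an edge, so its treewidth is at least 1. Hence tw(G) = 1 exactly.

Treewidth 1.
Bags: B1 = {b, h}  B2 = {g, h}  B3 = {b, f}  B4 = {a, f}  B5 = {a, e}  B6 = {a, i}  B7 = {c, f}  B8 = {c, d}
Tree: B1–B2, B1–B3, B3–B4, B4–B5, B4–B6, B3–B7, B7–B8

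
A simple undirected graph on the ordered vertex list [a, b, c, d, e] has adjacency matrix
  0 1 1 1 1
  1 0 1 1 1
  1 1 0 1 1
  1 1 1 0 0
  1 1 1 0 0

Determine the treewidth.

A width-3 tree decomposition is:
Bags: B1 = {a, b, c, d}  B2 = {a, b, c, e}
Tree: B1–B2
Each bag holds 4 vertices, so the decomposition has width 3, which upper-bounds the treewidth. On the other hand G contains the 4-clique {a, b, c, d}. A clique must lie in a single bag of any decomposition, so no decomposition can have width below 3. Hence tw(G) = 3 exactly.

3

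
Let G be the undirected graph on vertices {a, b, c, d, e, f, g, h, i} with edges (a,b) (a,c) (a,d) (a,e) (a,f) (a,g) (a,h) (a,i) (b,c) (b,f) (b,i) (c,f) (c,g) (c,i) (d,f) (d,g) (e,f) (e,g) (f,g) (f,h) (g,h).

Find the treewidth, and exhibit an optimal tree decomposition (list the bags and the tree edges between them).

Treewidth 3.
One optimal decomposition is:
Bags: B1 = {a, c, f, g}  B2 = {a, d, f, g}  B3 = {a, b, c, f}  B4 = {a, e, f, g}  B5 = {a, b, c, i}  B6 = {a, f, g, h}
Tree: B1–B2, B1–B3, B2–B4, B3–B5, B1–B6

Each bag holds 4 vertices, so the decomposition has width 3, which upper-bounds the treewidth. Conversely, {a, d, f, g} is a clique of size 4, and the vertices of any clique must share a bag in every tree decomposition; so some bag has ≥ 4 vertices and tw(G) ≥ 3. The upper and lower bounds meet at 3, so that is the treewidth.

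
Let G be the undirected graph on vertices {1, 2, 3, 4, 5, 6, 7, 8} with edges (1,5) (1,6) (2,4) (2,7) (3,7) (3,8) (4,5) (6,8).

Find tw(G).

A width-2 tree decomposition is:
Bags: B1 = {2, 4, 7}  B2 = {4, 5, 7}  B3 = {1, 5, 7}  B4 = {1, 6, 7}  B5 = {6, 7, 8}  B6 = {3, 7, 8}
Tree: B1–B2, B2–B3, B3–B4, B4–B5, B5–B6
Each bag holds 3 vertices, so the decomposition has width 2, which upper-bounds the treewidth. The edges 7–2–4–5–1–6–8–3–7 form a cycle, so G is not a tree and its treewidth is at least 2. Hence tw(G) = 2 exactly.

2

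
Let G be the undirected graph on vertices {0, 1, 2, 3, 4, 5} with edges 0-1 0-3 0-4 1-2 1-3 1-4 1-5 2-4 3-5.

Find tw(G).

2

A width-2 tree decomposition is:
Bags: B1 = {1, 3, 5}  B2 = {0, 1, 3}  B3 = {0, 1, 4}  B4 = {1, 2, 4}
Tree: B1–B2, B2–B3, B3–B4
The largest bag has 3 vertices, giving width 2; this decomposition certifies tw(G) ≤ 2. For the lower bound, the 3 vertices {0, 1, 3} are pairwise adjacent, and any tree decomposition puts a clique entirely inside one bag — forcing width ≥ 2. The upper and lower bounds meet at 2, so that is the treewidth.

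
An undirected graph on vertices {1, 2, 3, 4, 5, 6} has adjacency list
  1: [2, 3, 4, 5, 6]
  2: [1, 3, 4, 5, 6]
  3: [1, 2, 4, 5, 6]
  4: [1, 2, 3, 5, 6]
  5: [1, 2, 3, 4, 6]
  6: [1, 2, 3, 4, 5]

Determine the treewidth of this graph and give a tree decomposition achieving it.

A single bag containing all 6 vertices is trivially a valid decomposition of width 5. Conversely, {1, 2, 3, 4, 5, 6} is a clique of size 6, and the vertices of any clique must share a bag in every tree decomposition; so some bag has ≥ 6 vertices and tw(G) ≥ 5. Therefore the treewidth is 5.

Treewidth 5.
One optimal decomposition is:
Bags: B1 = {1, 2, 3, 4, 5, 6}
Tree: (single bag)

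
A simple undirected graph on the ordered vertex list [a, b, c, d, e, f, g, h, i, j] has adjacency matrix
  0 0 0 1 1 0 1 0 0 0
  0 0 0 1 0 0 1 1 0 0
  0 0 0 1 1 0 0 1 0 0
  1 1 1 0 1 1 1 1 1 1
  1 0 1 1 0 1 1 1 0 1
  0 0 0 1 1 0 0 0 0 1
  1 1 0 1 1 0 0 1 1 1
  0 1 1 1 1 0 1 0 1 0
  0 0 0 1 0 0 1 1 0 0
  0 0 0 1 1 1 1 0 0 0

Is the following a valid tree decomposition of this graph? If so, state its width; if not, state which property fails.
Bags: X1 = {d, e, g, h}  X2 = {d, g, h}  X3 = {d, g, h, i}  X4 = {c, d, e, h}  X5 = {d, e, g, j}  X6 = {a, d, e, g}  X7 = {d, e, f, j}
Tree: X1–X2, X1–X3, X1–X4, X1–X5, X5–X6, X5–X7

A tree decomposition must satisfy three properties: every vertex lies in some bag; for every edge, both endpoints lie together in some bag; and for every vertex, the bags containing it form a connected subtree. Here vertex b appears in no bag, so the decomposition is invalid.

No — vertex b appears in no bag.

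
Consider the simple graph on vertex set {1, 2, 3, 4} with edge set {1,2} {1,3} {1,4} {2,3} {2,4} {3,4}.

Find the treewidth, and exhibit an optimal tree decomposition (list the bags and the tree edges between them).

Treewidth 3.
One such decomposition:
Bags: B1 = {1, 2, 3, 4}
Tree: (single bag)

With just one bag of size 4, the width is 4 − 1 = 3, so tw(G) ≤ 3. On the other hand G contains the 4-clique {1, 2, 3, 4}. A clique must lie in a single bag of any decomposition, so no decomposition can have width below 3. The upper and lower bounds meet at 3, so that is the treewidth.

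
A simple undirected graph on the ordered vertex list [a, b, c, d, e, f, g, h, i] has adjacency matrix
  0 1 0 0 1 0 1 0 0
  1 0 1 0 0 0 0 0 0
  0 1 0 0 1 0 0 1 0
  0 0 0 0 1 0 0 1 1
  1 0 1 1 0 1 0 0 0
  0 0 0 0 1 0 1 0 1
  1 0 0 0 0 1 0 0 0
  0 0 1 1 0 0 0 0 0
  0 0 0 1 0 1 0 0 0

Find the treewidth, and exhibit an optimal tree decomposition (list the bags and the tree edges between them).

Each bag holds 4 vertices, so the decomposition has width 3, which upper-bounds the treewidth. For the lower bound: the 4 vertex sets {f,g,i}, {a}, {e}, {b,c,d,h} are disjoint, each induces a connected subgraph, and every pair is joined by at least one edge of G. Contracting each set to a single vertex therefore yields K_{4} as a minor, and since treewidth is minor-monotone, tw(G) ≥ tw(K_{4}) = 3. Therefore the treewidth is 3.

Treewidth 3.
Bags: B1 = {a, f, g, i}  B2 = {a, e, f, i}  B3 = {a, d, e, i}  B4 = {a, b, d, e}  B5 = {b, c, d, e}  B6 = {b, c, d, h}
Tree: B1–B2, B2–B3, B3–B4, B4–B5, B5–B6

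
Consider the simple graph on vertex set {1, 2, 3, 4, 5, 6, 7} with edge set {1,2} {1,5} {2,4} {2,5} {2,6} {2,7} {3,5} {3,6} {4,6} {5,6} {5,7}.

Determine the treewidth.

2

A width-2 tree decomposition is:
Bags: B1 = {2, 4, 6}  B2 = {2, 5, 6}  B3 = {1, 2, 5}  B4 = {3, 5, 6}  B5 = {2, 5, 7}
Tree: B1–B2, B2–B3, B2–B4, B2–B5
Each bag holds 3 vertices, so the decomposition has width 2, which upper-bounds the treewidth. For the lower bound, the 3 vertices {2, 4, 6} are pairwise adjacent, and any tree decomposition puts a clique entirely inside one bag — forcing width ≥ 2. Combining the bounds, tw(G) = 2.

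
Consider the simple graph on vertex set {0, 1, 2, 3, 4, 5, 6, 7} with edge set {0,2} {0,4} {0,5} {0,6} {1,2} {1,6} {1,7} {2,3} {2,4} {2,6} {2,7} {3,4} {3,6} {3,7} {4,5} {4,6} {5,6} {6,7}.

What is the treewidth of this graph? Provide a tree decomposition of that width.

The largest bag has 4 vertices, giving width 3; this decomposition certifies tw(G) ≤ 3. For the lower bound, the 4 vertices {0, 2, 4, 6} are pairwise adjacent, and any tree decomposition puts a clique entirely inside one bag — forcing width ≥ 3. The upper and lower bounds meet at 3, so that is the treewidth.

Treewidth 3.
One optimal decomposition is:
Bags: B1 = {2, 3, 4, 6}  B2 = {2, 3, 6, 7}  B3 = {0, 2, 4, 6}  B4 = {0, 4, 5, 6}  B5 = {1, 2, 6, 7}
Tree: B1–B2, B1–B3, B3–B4, B2–B5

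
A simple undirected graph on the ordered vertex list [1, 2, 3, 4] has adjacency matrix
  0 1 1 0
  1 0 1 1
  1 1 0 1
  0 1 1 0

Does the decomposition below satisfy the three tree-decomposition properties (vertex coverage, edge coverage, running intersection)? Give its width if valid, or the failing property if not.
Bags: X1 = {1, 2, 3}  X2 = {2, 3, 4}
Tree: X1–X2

Yes; width 2.

Every vertex of G appears in some bag (union = {1, 2, 3, 4}); every edge is covered by a bag; and for each vertex v the set of bags containing v is connected in the bag tree. The decomposition is therefore valid. The largest bag has 3 vertices, so the width is 2.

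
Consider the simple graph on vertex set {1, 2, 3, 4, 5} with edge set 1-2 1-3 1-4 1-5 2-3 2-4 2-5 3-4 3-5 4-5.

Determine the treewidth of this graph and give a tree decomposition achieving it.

A single bag containing all 5 vertices is trivially a valid decomposition of width 4. On the other hand G contains the 5-clique {1, 2, 3, 4, 5}. A clique must lie in a single bag of any decomposition, so no decomposition can have width below 4. Hence tw(G) = 4 exactly.

Treewidth 4.
Bags: B1 = {1, 2, 3, 4, 5}
Tree: (single bag)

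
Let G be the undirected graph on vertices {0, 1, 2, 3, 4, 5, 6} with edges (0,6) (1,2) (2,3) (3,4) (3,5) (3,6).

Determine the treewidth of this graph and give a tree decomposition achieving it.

The largest bag has 2 vertices, giving width 1; this decomposition certifies tw(G) ≤ 1. Since G has at least one edge (e.g. 6–3), it is not an edgeless graph, so tw(G) ≥ 1. Combining the bounds, tw(G) = 1.

Treewidth 1.
One such decomposition:
Bags: B1 = {3, 6}  B2 = {3, 4}  B3 = {2, 3}  B4 = {1, 2}  B5 = {0, 6}  B6 = {3, 5}
Tree: B1–B2, B1–B3, B3–B4, B1–B5, B1–B6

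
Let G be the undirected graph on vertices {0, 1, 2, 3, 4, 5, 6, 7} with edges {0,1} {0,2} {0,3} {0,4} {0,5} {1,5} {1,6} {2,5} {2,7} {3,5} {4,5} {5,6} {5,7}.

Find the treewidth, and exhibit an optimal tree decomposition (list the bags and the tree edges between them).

Every bag has size at most 3, so the width is 3 − 1 = 2 and tw(G) ≤ 2. Conversely, {0, 1, 5} is a clique of size 3, and the vertices of any clique must share a bag in every tree decomposition; so some bag has ≥ 3 vertices and tw(G) ≥ 2. The upper and lower bounds meet at 2, so that is the treewidth.

Treewidth 2.
Bags: B1 = {0, 1, 5}  B2 = {0, 3, 5}  B3 = {0, 2, 5}  B4 = {2, 5, 7}  B5 = {1, 5, 6}  B6 = {0, 4, 5}
Tree: B1–B2, B1–B3, B3–B4, B1–B5, B3–B6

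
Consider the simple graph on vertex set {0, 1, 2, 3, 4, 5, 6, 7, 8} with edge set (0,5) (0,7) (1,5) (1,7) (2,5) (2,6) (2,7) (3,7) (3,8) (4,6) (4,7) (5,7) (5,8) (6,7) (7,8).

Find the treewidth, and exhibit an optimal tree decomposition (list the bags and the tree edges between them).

Treewidth 2.
One such decomposition:
Bags: B1 = {2, 5, 7}  B2 = {1, 5, 7}  B3 = {5, 7, 8}  B4 = {0, 5, 7}  B5 = {2, 6, 7}  B6 = {4, 6, 7}  B7 = {3, 7, 8}
Tree: B1–B2, B2–B3, B3–B4, B1–B5, B5–B6, B3–B7

Each bag holds 3 vertices, so the decomposition has width 2, which upper-bounds the treewidth. On the other hand G contains the 3-clique {3, 7, 8}. A clique must lie in a single bag of any decomposition, so no decomposition can have width below 2. Hence tw(G) = 2 exactly.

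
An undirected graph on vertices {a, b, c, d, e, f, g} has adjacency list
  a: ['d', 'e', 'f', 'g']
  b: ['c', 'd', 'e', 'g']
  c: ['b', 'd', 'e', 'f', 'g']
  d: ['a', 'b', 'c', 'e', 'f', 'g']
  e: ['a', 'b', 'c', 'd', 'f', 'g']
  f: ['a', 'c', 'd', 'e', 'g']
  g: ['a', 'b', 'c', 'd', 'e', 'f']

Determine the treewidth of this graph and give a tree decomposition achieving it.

Every bag has size at most 5, so the width is 5 − 1 = 4 and tw(G) ≤ 4. On the other hand G contains the 5-clique {c, d, e, f, g}. A clique must lie in a single bag of any decomposition, so no decomposition can have width below 4. Combining the bounds, tw(G) = 4.

Treewidth 4.
Bags: B1 = {c, d, e, f, g}  B2 = {a, d, e, f, g}  B3 = {b, c, d, e, g}
Tree: B1–B2, B1–B3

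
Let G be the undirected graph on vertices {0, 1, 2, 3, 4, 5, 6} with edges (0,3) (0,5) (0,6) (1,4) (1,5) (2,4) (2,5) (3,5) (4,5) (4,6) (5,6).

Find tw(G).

2

A width-2 tree decomposition is:
Bags: B1 = {0, 3, 5}  B2 = {0, 5, 6}  B3 = {4, 5, 6}  B4 = {2, 4, 5}  B5 = {1, 4, 5}
Tree: B1–B2, B2–B3, B3–B4, B4–B5
The largest bag has 3 vertices, giving width 2; this decomposition certifies tw(G) ≤ 2. For the lower bound, the 3 vertices {0, 3, 5} are pairwise adjacent, and any tree decomposition puts a clique entirely inside one bag — forcing width ≥ 2. Hence tw(G) = 2 exactly.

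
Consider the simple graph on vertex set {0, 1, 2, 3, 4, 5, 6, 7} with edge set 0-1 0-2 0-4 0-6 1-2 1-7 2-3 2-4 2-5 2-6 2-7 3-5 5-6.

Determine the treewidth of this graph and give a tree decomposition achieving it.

Every bag has size at most 3, so the width is 3 − 1 = 2 and tw(G) ≤ 2. On the other hand G contains the 3-clique {0, 1, 2}. A clique must lie in a single bag of any decomposition, so no decomposition can have width below 2. Combining the bounds, tw(G) = 2.

Treewidth 2.
Bags: B1 = {0, 2, 6}  B2 = {2, 5, 6}  B3 = {0, 1, 2}  B4 = {2, 3, 5}  B5 = {0, 2, 4}  B6 = {1, 2, 7}
Tree: B1–B2, B1–B3, B2–B4, B3–B5, B3–B6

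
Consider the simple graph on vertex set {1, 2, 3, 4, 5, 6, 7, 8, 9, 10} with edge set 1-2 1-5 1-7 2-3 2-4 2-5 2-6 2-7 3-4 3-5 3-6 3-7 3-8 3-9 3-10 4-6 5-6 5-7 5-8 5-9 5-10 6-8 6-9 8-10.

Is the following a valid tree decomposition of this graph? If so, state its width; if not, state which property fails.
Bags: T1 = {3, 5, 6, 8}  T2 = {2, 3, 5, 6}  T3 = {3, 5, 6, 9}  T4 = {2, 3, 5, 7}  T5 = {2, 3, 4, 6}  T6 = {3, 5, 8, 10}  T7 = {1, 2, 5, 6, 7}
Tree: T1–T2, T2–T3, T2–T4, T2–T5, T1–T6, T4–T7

A tree decomposition must satisfy three properties: every vertex lies in some bag; for every edge, both endpoints lie together in some bag; and for every vertex, the bags containing it form a connected subtree. Here bags containing vertex 6 are not connected in the tree, so the decomposition is invalid.

No — bags containing vertex 6 are not connected in the tree.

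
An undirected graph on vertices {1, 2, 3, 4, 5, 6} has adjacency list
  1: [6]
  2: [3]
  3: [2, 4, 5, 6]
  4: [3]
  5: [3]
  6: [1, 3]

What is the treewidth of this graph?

A width-1 tree decomposition is:
Bags: B1 = {3, 5}  B2 = {3, 6}  B3 = {1, 6}  B4 = {3, 4}  B5 = {2, 3}
Tree: B1–B2, B2–B3, B2–B4, B2–B5
Each bag holds 2 vertices, so the decomposition has width 1, which upper-bounds the treewidth. Since G has at least one edge (e.g. 3–5), it is not an edgeless graph, so tw(G) ≥ 1. Therefore the treewidth is 1.

1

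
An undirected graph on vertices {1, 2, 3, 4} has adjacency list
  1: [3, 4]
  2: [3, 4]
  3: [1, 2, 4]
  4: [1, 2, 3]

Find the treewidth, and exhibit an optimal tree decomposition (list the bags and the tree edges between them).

Treewidth 2.
One optimal decomposition is:
Bags: B1 = {2, 3, 4}  B2 = {1, 3, 4}
Tree: B1–B2

Each bag holds 3 vertices, so the decomposition has width 2, which upper-bounds the treewidth. Conversely, {1, 3, 4} is a clique of size 3, and the vertices of any clique must share a bag in every tree decomposition; so some bag has ≥ 3 vertices and tw(G) ≥ 2. The upper and lower bounds meet at 2, so that is the treewidth.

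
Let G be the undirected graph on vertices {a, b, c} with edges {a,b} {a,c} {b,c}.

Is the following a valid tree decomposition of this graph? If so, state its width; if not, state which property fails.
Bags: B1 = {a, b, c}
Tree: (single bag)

Yes; width 2.

Vertex coverage: the bags together contain {a, b, c}, the full vertex set. Edge coverage: each edge of G has both endpoints in at least one bag. Running intersection: for every vertex, the bags containing it form a connected subtree. All three properties hold, so this is a valid tree decomposition of width max|bag| − 1 = 2, and hence tw(G) ≤ 2.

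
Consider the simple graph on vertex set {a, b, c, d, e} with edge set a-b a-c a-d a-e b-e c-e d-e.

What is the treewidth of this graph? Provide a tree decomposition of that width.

Each bag holds 3 vertices, so the decomposition has width 2, which upper-bounds the treewidth. For the lower bound, the 3 vertices {a, d, e} are pairwise adjacent, and any tree decomposition puts a clique entirely inside one bag — forcing width ≥ 2. Hence tw(G) = 2 exactly.

Treewidth 2.
One optimal decomposition is:
Bags: B1 = {a, b, e}  B2 = {a, d, e}  B3 = {a, c, e}
Tree: B1–B2, B1–B3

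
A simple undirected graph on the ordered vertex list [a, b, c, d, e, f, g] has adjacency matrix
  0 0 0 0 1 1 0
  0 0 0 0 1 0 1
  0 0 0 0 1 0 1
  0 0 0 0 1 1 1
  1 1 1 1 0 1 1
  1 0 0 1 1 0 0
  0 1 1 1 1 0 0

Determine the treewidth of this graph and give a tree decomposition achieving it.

Each bag holds 3 vertices, so the decomposition has width 2, which upper-bounds the treewidth. Conversely, {d, e, g} is a clique of size 3, and the vertices of any clique must share a bag in every tree decomposition; so some bag has ≥ 3 vertices and tw(G) ≥ 2. Combining the bounds, tw(G) = 2.

Treewidth 2.
One such decomposition:
Bags: B1 = {d, e, g}  B2 = {c, e, g}  B3 = {b, e, g}  B4 = {d, e, f}  B5 = {a, e, f}
Tree: B1–B2, B1–B3, B1–B4, B4–B5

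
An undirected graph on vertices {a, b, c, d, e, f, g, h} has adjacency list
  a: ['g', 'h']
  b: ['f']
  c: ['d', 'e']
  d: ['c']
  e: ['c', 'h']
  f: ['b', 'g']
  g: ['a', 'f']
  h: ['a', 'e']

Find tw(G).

A width-1 tree decomposition is:
Bags: B1 = {b, f}  B2 = {f, g}  B3 = {a, g}  B4 = {a, h}  B5 = {e, h}  B6 = {c, e}  B7 = {c, d}
Tree: B1–B2, B2–B3, B3–B4, B4–B5, B5–B6, B6–B7
The largest bag has 2 vertices, giving width 1; this decomposition certifies tw(G) ≤ 1. G has an edge, so its treewidth is at least 1. The upper and lower bounds meet at 1, so that is the treewidth.

1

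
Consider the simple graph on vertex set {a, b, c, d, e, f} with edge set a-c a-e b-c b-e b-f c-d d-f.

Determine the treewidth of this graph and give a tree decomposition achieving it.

The largest bag has 3 vertices, giving width 2; this decomposition certifies tw(G) ≤ 2. For the lower bound, G contains the cycle e–a–c–b–e, so G is not a forest; only forests have treewidth ≤ 1, hence tw(G) ≥ 2. Hence tw(G) = 2 exactly.

Treewidth 2.
One such decomposition:
Bags: B1 = {a, b, e}  B2 = {a, b, c}  B3 = {b, c, f}  B4 = {c, d, f}
Tree: B1–B2, B2–B3, B3–B4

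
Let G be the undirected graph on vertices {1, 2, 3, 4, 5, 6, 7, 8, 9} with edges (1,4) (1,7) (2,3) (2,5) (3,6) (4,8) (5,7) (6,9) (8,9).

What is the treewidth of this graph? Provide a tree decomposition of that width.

The largest bag has 3 vertices, giving width 2; this decomposition certifies tw(G) ≤ 2. The edges 7–5–2–3–6–9–8–4–1–7 form a cycle, so G is not a tree and its treewidth is at least 2. Therefore the treewidth is 2.

Treewidth 2.
One such decomposition:
Bags: B1 = {2, 5, 7}  B2 = {2, 3, 7}  B3 = {3, 6, 7}  B4 = {6, 7, 9}  B5 = {7, 8, 9}  B6 = {4, 7, 8}  B7 = {1, 4, 7}
Tree: B1–B2, B2–B3, B3–B4, B4–B5, B5–B6, B6–B7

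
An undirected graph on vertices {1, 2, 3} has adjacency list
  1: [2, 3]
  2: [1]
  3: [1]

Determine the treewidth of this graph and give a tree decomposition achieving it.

Treewidth 1.
One optimal decomposition is:
Bags: B1 = {1, 2}  B2 = {1, 3}
Tree: B1–B2

Each bag holds 2 vertices, so the decomposition has width 1, which upper-bounds the treewidth. Since G has at least one edge (e.g. 2–1), it is not an edgeless graph, so tw(G) ≥ 1. Hence tw(G) = 1 exactly.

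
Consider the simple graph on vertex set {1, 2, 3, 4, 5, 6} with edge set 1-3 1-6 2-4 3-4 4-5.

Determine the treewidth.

A width-1 tree decomposition is:
Bags: B1 = {1, 3}  B2 = {3, 4}  B3 = {2, 4}  B4 = {4, 5}  B5 = {1, 6}
Tree: B1–B2, B2–B3, B3–B4, B1–B5
The largest bag has 2 vertices, giving width 1; this decomposition certifies tw(G) ≤ 1. Since G has at least one edge (e.g. 1–3), it is not an edgeless graph, so tw(G) ≥ 1. Combining the bounds, tw(G) = 1.

1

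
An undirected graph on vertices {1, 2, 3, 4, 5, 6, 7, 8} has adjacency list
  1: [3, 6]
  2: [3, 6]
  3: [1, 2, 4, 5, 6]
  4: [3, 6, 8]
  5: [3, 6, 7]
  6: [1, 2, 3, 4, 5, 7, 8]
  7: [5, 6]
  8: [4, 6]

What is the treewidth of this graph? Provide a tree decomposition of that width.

Each bag holds 3 vertices, so the decomposition has width 2, which upper-bounds the treewidth. On the other hand G contains the 3-clique {4, 6, 8}. A clique must lie in a single bag of any decomposition, so no decomposition can have width below 2. The upper and lower bounds meet at 2, so that is the treewidth.

Treewidth 2.
One optimal decomposition is:
Bags: B1 = {3, 5, 6}  B2 = {1, 3, 6}  B3 = {3, 4, 6}  B4 = {2, 3, 6}  B5 = {4, 6, 8}  B6 = {5, 6, 7}
Tree: B1–B2, B1–B3, B3–B4, B3–B5, B1–B6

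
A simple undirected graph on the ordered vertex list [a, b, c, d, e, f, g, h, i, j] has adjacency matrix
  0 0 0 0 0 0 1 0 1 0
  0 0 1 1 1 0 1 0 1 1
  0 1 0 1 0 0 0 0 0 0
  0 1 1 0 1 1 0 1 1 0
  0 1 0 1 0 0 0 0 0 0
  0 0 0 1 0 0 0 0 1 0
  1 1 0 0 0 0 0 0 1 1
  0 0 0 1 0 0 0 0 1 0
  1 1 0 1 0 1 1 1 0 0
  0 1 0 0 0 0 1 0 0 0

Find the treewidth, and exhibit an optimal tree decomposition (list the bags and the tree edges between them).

The largest bag has 3 vertices, giving width 2; this decomposition certifies tw(G) ≤ 2. Conversely, {d, h, i} is a clique of size 3, and the vertices of any clique must share a bag in every tree decomposition; so some bag has ≥ 3 vertices and tw(G) ≥ 2. Therefore the treewidth is 2.

Treewidth 2.
One optimal decomposition is:
Bags: B1 = {d, f, i}  B2 = {b, d, i}  B3 = {d, h, i}  B4 = {b, c, d}  B5 = {b, g, i}  B6 = {b, g, j}  B7 = {a, g, i}  B8 = {b, d, e}
Tree: B1–B2, B2–B3, B2–B4, B2–B5, B5–B6, B5–B7, B2–B8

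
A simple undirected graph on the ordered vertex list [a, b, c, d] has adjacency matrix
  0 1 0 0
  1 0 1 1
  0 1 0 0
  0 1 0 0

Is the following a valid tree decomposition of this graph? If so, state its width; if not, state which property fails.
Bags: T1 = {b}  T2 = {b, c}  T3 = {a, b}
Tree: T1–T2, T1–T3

No — vertex d appears in no bag.

A tree decomposition must satisfy three properties: every vertex lies in some bag; for every edge, both endpoints lie together in some bag; and for every vertex, the bags containing it form a connected subtree. Here vertex d appears in no bag, so the decomposition is invalid.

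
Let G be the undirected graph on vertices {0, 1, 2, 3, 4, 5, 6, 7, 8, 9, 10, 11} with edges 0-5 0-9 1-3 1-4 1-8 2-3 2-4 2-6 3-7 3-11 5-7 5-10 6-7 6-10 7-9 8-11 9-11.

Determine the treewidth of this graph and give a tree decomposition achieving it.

Treewidth 3.
One such decomposition:
Bags: B1 = {1, 4, 8, 11}  B2 = {1, 3, 4, 11}  B3 = {2, 3, 4, 11}  B4 = {2, 3, 9, 11}  B5 = {2, 3, 7, 9}  B6 = {2, 6, 7, 9}  B7 = {0, 6, 7, 9}  B8 = {0, 5, 6, 7}  B9 = {0, 5, 6, 10}
Tree: B1–B2, B2–B3, B3–B4, B4–B5, B5–B6, B6–B7, B7–B8, B8–B9

The largest bag has 4 vertices, giving width 3; this decomposition certifies tw(G) ≤ 3. For the lower bound: the 4 vertex sets {1,4,8}, {11}, {3}, {2,6,7,9} are disjoint, each induces a connected subgraph, and every pair is joined by at least one edge of G. Contracting each set to a single vertex therefore yields K_{4} as a minor, and since treewidth is minor-monotone, tw(G) ≥ tw(K_{4}) = 3. Hence tw(G) = 3 exactly.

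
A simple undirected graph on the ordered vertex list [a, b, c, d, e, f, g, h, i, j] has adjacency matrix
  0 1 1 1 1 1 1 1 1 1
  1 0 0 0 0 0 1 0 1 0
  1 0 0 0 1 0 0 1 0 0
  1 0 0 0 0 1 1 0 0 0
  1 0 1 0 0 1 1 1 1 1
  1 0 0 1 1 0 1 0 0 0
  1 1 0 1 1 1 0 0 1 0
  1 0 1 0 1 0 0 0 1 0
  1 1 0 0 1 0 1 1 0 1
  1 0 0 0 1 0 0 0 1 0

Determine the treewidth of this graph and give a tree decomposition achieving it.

Each bag holds 4 vertices, so the decomposition has width 3, which upper-bounds the treewidth. On the other hand G contains the 4-clique {a, d, f, g}. A clique must lie in a single bag of any decomposition, so no decomposition can have width below 3. Therefore the treewidth is 3.

Treewidth 3.
Bags: B1 = {a, e, g, i}  B2 = {a, e, f, g}  B3 = {a, e, h, i}  B4 = {a, c, e, h}  B5 = {a, e, i, j}  B6 = {a, b, g, i}  B7 = {a, d, f, g}
Tree: B1–B2, B1–B3, B3–B4, B3–B5, B1–B6, B2–B7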